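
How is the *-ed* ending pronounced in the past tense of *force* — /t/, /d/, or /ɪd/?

/t/

The stem *force* ends in a voiceless consonant other than /t/.
The -ed suffix is realized as /ɪd/ after /t, d/; as /t/ after other voiceless consonants; and as /d/ after other voiced sounds.
So -ed on *force* is pronounced /t/.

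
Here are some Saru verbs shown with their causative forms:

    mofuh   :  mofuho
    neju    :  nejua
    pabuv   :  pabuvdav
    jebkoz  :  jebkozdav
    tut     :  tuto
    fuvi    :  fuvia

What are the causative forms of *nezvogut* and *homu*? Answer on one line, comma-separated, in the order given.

Looking at the final sound of each stem: -o when the stem ends in a voiceless consonant (*mofuh*, *tut*); -dav when the stem ends in a voiced consonant (*pabuv*, *jebkoz*); -a when the stem ends in a vowel (*neju*, *fuvi*).
Since the final sound of *nezvogut* is /t/ (a voiceless consonant), it takes -o, giving *nezvoguto*.
Since the final sound of *homu* is /u/ (a vowel), it takes -a, giving *homua*.

nezvoguto, homua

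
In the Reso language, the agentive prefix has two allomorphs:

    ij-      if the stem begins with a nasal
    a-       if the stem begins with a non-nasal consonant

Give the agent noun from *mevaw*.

ijmevaw

Since the first consonant of *mevaw* is /m/ (a nasal), it takes ij-, giving *ijmevaw*.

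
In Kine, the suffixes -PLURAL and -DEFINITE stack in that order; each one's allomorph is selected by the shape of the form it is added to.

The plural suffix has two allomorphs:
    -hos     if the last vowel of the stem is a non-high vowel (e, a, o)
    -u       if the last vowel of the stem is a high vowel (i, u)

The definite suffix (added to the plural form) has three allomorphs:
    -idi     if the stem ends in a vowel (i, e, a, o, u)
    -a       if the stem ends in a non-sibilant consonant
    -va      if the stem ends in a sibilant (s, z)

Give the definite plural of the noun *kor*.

korhosva

The last vowel of *kor* is /o/, which is a non-high vowel, so the plural suffix is -hos, giving *korhos*.
Since the final sound of the plural form *korhos* is /s/ (a sibilant), it takes -va, giving *korhosva*.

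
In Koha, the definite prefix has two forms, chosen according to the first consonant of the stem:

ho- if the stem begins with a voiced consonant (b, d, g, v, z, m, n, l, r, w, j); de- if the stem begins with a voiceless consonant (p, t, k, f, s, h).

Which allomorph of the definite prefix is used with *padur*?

Since the first consonant of *padur* is /p/ (voiceless), it takes de-.

de-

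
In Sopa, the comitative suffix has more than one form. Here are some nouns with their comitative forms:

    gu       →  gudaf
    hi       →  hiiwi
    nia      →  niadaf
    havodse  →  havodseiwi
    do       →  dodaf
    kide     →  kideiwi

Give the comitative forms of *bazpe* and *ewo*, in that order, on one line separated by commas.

bazpeiwi, ewodaf

The pattern is front/back vowel harmony: -iwi when the last vowel of the stem is a front vowel (*hi*, *havodse*, *kide*); -daf when the last vowel of the stem is a back vowel (*gu*, *nia*, *do*).
The last vowel of *bazpe* is /e/, which is a front vowel, so the suffix is -iwi, giving *bazpeiwi*.
*ewo* — last vowel /o/ (a back vowel) → -daf → *ewodaf*.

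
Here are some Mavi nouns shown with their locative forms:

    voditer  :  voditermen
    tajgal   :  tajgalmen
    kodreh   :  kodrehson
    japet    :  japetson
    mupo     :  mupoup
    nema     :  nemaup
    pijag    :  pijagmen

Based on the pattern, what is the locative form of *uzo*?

The pattern is voicing of the final sound: -son when the stem ends in a voiceless consonant (*kodreh*, *japet*); -men when the stem ends in a voiced consonant (*voditer*, *tajgal*, *pijag*); -up when the stem ends in a vowel (*mupo*, *nema*).
*uzo*: final sound = /o/, a vowel → -up → *uzoup*.

uzoup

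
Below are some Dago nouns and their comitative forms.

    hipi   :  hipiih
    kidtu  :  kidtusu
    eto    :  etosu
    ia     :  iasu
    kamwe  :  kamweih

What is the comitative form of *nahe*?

The alternation tracks the last vowel of the stem — -ih when the last vowel of the stem is a front vowel (*hipi*, *kamwe*); -su when the last vowel of the stem is a back vowel (*kidtu*, *eto*, *ia*).
Since the last vowel of *nahe* is /e/ (a front vowel), it takes -ih, giving *naheih*.

naheih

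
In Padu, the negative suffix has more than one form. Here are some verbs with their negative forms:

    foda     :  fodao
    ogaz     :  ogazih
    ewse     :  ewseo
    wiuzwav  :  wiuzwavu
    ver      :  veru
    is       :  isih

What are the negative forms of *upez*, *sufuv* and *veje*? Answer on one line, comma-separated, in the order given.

Looking at the final sound of each stem: -ih when the stem ends in a sibilant (*ogaz*, *is*); -u when the stem ends in a non-sibilant consonant (*wiuzwav*, *ver*); -o when the stem ends in a vowel (*foda*, *ewse*).
The final sound of *upez* is /z/, which is a sibilant, so the suffix is -ih, giving *upezih*.
Since the final sound of *sufuv* is /v/ (a non-sibilant consonant), it takes -u, giving *sufuvu*.
The final sound of *veje* is /e/, which is a vowel, so the suffix is -o, giving *vejeo*.

upezih, sufuvu, vejeo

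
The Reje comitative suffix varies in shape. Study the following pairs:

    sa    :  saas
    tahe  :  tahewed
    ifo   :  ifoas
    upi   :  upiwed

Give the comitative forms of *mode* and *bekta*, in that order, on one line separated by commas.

The pattern is front/back vowel harmony: -wed when the last vowel of the stem is a front vowel (*tahe*, *upi*); -as when the last vowel of the stem is a back vowel (*sa*, *ifo*).
The last vowel of *mode* is /e/, which is a front vowel, so the suffix is -wed, giving *modewed*.
The last vowel of *bekta* is /a/, which is a back vowel, so the suffix is -as, giving *bektaas*.

modewed, bektaas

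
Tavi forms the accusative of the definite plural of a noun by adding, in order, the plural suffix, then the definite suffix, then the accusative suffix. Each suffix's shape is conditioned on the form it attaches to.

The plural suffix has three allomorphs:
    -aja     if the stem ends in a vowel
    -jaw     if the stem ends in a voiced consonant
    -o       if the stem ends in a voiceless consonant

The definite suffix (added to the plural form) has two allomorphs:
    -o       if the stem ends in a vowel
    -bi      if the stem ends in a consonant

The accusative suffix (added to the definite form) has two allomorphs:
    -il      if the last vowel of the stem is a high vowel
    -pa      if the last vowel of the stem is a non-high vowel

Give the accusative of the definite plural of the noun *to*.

*to*: final sound = /o/, a vowel → -aja → *toaja*.
The final sound of the plural form *toaja* is /a/, which is a vowel, so the definite suffix is -o, giving *toajao*.
Since the last vowel of the definite form *toajao* is /o/ (a non-high vowel), it takes -pa, giving *toajaopa*.

toajaopa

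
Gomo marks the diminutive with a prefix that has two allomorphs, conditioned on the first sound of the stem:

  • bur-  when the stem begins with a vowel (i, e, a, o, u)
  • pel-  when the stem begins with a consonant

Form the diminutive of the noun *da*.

pelda

*da* — first sound /d/ (a consonant) → pel- → *pelda*.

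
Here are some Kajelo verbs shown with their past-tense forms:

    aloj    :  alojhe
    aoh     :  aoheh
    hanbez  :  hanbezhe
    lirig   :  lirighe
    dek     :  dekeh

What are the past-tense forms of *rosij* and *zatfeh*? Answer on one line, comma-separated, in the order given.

rosijhe, zatfeheh

The pattern is voicing of the final consonant: -eh when the stem ends in a voiceless consonant (*aoh*, *dek*); -he when the stem ends in a voiced consonant (*aloj*, *hanbez*, *lirig*).
Since the final consonant of *rosij* is /j/ (voiced), it takes -he, giving *rosijhe*.
*zatfeh* — final consonant /h/ (voiceless) → -eh → *zatfeheh*.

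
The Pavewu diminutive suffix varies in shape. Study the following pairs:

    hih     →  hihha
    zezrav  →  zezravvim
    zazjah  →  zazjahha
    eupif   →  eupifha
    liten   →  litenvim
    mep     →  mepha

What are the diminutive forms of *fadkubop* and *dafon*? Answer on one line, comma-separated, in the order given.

fadkubopha, dafonvim

The suffix is conditioned by the final consonant: -ha when the stem ends in a voiceless consonant (*hih*, *zazjah*, *eupif*, *mep*); -vim when the stem ends in a voiced consonant (*zezrav*, *liten*).
Since the final consonant of *fadkubop* is /p/ (voiceless), it takes -ha, giving *fadkubopha*.
*dafon*: final consonant = /n/, voiced → -vim → *dafonvim*.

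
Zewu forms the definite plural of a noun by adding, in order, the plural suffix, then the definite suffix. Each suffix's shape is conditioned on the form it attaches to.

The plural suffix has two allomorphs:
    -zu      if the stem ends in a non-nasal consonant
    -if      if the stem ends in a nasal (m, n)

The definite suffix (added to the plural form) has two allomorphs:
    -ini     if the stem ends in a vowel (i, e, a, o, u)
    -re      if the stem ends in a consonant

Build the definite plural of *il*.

Since the final consonant of *il* is /l/ (non-nasal), it takes -zu, giving *ilzu*.
The plural form *ilzu*: final sound = /u/, a vowel → -ini → *ilzuini*.

ilzuini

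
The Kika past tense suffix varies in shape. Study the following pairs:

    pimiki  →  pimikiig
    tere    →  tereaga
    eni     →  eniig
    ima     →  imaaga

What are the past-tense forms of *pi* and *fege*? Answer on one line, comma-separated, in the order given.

The suffix is conditioned by the last vowel: -ig when the last vowel of the stem is a high vowel (*pimiki*, *eni*); -aga when the last vowel of the stem is a non-high vowel (*tere*, *ima*).
The last vowel of *pi* is /i/, which is a high vowel, so the suffix is -ig, giving *piig*.
Since the last vowel of *fege* is /e/ (a non-high vowel), it takes -aga, giving *fegeaga*.

piig, fegeaga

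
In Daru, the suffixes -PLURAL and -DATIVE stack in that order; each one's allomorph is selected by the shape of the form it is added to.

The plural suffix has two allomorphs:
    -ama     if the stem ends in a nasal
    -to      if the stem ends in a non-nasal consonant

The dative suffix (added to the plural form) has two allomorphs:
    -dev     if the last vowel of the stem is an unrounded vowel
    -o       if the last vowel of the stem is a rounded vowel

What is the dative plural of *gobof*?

goboftoo

The final consonant of *gobof* is /f/, which is non-nasal, so the plural suffix is -to, giving *gobofto*.
The last vowel of the plural form *gobofto* is /o/, which is a rounded vowel, so the dative suffix is -o, giving *goboftoo*.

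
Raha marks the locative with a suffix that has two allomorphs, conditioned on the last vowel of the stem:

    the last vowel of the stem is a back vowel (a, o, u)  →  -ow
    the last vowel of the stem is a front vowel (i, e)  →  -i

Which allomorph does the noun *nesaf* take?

-ow

The last vowel of *nesaf* is /a/, which is a back vowel, so the suffix is -ow.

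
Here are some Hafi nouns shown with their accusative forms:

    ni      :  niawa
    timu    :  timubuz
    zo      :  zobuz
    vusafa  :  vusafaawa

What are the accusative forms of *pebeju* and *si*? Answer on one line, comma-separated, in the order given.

Looking at the last vowel of each stem: -buz when the last vowel of the stem is a rounded vowel (*timu*, *zo*); -awa when the last vowel of the stem is an unrounded vowel (*ni*, *vusafa*).
*pebeju* — last vowel /u/ (a rounded vowel) → -buz → *pebejubuz*.
The last vowel of *si* is /i/, which is an unrounded vowel, so the suffix is -awa, giving *siawa*.

pebejubuz, siawa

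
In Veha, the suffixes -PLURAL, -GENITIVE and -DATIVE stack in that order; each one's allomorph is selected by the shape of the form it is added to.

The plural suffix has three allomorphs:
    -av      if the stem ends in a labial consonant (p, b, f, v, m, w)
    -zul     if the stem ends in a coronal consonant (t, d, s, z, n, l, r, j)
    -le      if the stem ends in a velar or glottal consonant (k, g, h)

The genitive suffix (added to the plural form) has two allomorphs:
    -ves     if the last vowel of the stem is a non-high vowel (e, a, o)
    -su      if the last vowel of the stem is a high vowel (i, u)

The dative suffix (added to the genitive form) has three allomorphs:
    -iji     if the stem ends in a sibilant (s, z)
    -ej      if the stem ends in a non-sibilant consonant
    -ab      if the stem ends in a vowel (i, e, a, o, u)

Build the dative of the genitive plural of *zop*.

zopavvesiji

*zop* — final consonant /p/ (labial) → -av → *zopav*.
Since the last vowel of the plural form *zopav* is /a/ (a non-high vowel), it takes -ves, giving *zopavves*.
The genitive form *zopavves* — final sound /s/ (a sibilant) → -iji → *zopavvesiji*.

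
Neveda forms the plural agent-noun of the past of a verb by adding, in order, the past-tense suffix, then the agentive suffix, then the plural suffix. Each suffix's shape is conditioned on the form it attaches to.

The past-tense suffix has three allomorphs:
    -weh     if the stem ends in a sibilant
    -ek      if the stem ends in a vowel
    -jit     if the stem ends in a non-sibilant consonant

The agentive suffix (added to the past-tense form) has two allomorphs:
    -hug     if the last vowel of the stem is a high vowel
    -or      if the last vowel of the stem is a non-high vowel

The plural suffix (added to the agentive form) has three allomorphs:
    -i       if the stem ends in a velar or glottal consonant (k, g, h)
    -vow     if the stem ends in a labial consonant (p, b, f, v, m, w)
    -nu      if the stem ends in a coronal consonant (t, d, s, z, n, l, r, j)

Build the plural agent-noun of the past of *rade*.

radeekornu

The final sound of *rade* is /e/, which is a vowel, so the past-tense suffix is -ek, giving *radeek*.
The last vowel of the past-tense form *radeek* is /e/, which is a non-high vowel, so the agentive suffix is -or, giving *radeekor*.
The agentive form *radeekor* — final consonant /r/ (coronal) → -nu → *radeekornu*.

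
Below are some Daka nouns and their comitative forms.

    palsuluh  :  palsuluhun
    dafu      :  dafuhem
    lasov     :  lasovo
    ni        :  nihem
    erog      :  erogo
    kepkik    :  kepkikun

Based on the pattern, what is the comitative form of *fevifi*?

fevifihem

The alternation tracks the final sound of the stem — -un when the stem ends in a voiceless consonant (*palsuluh*, *kepkik*); -o when the stem ends in a voiced consonant (*lasov*, *erog*); -hem when the stem ends in a vowel (*dafu*, *ni*).
*fevifi*: final sound = /i/, a vowel → -hem → *fevifihem*.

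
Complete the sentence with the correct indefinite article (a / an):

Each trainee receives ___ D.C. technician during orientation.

The indefinite article is chosen by the initial *sound* of the following word, not its spelling.
The initialism *D.C.* is read letter by letter; the first letter, D, is pronounced /diː/, which begins with a consonant sound.
So the article is *a*: Each trainee receives a D.C. technician during orientation.

a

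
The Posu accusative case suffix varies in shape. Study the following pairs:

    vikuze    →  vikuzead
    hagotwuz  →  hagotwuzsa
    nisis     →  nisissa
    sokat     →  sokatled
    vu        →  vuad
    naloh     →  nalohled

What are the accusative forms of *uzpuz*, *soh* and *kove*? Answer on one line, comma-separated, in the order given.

The pattern is sibilance of the final sound: -sa when the stem ends in a sibilant (*hagotwuz*, *nisis*); -led when the stem ends in a non-sibilant consonant (*sokat*, *naloh*); -ad when the stem ends in a vowel (*vikuze*, *vu*).
The final sound of *uzpuz* is /z/, which is a sibilant, so the suffix is -sa, giving *uzpuzsa*.
*soh* — final sound /h/ (a non-sibilant consonant) → -led → *sohled*.
*kove*: final sound = /e/, a vowel → -ad → *kovead*.

uzpuzsa, sohled, kovead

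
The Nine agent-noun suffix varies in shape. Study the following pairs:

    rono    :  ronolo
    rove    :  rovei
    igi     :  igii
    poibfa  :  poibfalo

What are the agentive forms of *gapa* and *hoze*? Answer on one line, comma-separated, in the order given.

gapalo, hozei

The alternation tracks the last vowel of the stem — -i when the last vowel of the stem is a front vowel (*rove*, *igi*); -lo when the last vowel of the stem is a back vowel (*rono*, *poibfa*).
*gapa*: last vowel = /a/, a back vowel → -lo → *gapalo*.
*hoze* — last vowel /e/ (a front vowel) → -i → *hozei*.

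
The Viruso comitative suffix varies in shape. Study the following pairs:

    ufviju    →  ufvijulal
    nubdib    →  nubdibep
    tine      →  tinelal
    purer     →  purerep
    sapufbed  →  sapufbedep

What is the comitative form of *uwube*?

Looking at the final sound of each stem: -ep when the stem ends in a consonant (*nubdib*, *purer*, *sapufbed*); -lal when the stem ends in a vowel (*ufviju*, *tine*).
*uwube*: final sound = /e/, a vowel → -lal → *uwubelal*.

uwubelal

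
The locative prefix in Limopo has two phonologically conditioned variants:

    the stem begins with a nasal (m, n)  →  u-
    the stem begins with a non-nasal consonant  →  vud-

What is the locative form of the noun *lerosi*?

vudlerosi

Since the first consonant of *lerosi* is /l/ (non-nasal), it takes vud-, giving *vudlerosi*.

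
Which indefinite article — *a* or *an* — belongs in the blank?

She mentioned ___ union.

The indefinite article is chosen by the initial *sound* of the following word, not its spelling.
*union* begins with the sound /juː/ (u pronounced /juː/) — a consonant sound.
So the article is *a*: She mentioned a union.

a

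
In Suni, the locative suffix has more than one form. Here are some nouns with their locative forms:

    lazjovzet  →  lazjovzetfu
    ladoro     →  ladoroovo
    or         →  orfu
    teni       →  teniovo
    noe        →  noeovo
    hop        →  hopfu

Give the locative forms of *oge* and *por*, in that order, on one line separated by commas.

The alternation tracks the final sound of the stem — -fu when the stem ends in a consonant (*lazjovzet*, *or*, *hop*); -ovo when the stem ends in a vowel (*ladoro*, *teni*, *noe*).
*oge*: final sound = /e/, a vowel → -ovo → *ogeovo*.
*por*: final sound = /r/, a consonant → -fu → *porfu*.

ogeovo, porfu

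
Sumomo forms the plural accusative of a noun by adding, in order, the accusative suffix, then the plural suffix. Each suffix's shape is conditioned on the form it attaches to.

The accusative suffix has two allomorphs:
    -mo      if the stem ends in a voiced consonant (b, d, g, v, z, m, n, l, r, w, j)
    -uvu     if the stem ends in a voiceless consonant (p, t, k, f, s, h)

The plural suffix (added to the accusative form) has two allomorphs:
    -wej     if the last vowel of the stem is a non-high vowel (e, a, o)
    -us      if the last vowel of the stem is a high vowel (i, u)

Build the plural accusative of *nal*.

nalmowej

The final consonant of *nal* is /l/, which is voiced, so the accusative suffix is -mo, giving *nalmo*.
The accusative form *nalmo* — last vowel /o/ (a non-high vowel) → -wej → *nalmowej*.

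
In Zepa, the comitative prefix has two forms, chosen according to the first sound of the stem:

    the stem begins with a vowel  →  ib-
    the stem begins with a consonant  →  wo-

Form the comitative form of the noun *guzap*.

Since the first sound of *guzap* is /g/ (a consonant), it takes wo-, giving *woguzap*.

woguzap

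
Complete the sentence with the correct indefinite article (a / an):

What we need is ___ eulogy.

a

The indefinite article is chosen by the initial *sound* of the following word, not its spelling.
*eulogy* begins with the sound /juː/ (eu pronounced /juː/) — a consonant sound.
So the article is *a*: What we need is a eulogy.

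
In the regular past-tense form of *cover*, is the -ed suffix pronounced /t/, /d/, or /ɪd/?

/d/

The stem *cover* ends in a voiced sound other than /d/.
The -ed suffix is realized as /ɪd/ after /t, d/; as /t/ after other voiceless consonants; and as /d/ after other voiced sounds.
So -ed on *cover* is pronounced /d/.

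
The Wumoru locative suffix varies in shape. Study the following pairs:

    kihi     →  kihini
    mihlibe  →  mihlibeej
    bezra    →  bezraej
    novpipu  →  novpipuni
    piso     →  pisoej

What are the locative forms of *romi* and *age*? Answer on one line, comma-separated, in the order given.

romini, ageej

The pattern is height harmony: -ni when the last vowel of the stem is a high vowel (*kihi*, *novpipu*); -ej when the last vowel of the stem is a non-high vowel (*mihlibe*, *bezra*, *piso*).
*romi*: last vowel = /i/, a high vowel → -ni → *romini*.
The last vowel of *age* is /e/, which is a non-high vowel, so the suffix is -ej, giving *ageej*.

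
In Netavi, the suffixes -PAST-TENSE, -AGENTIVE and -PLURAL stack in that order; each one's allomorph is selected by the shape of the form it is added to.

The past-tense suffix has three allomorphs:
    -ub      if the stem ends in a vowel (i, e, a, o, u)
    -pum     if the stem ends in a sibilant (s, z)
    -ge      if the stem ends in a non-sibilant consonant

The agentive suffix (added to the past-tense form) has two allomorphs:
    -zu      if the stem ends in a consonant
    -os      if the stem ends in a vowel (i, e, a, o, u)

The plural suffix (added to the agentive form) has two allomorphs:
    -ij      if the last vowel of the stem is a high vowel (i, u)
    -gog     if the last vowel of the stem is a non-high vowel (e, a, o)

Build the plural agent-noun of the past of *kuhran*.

kuhrangeosgog

*kuhran* — final sound /n/ (a non-sibilant consonant) → -ge → *kuhrange*.
The past-tense form *kuhrange*: final sound = /e/, a vowel → -os → *kuhrangeos*.
Since the last vowel of the agentive form *kuhrangeos* is /o/ (a non-high vowel), it takes -gog, giving *kuhrangeosgog*.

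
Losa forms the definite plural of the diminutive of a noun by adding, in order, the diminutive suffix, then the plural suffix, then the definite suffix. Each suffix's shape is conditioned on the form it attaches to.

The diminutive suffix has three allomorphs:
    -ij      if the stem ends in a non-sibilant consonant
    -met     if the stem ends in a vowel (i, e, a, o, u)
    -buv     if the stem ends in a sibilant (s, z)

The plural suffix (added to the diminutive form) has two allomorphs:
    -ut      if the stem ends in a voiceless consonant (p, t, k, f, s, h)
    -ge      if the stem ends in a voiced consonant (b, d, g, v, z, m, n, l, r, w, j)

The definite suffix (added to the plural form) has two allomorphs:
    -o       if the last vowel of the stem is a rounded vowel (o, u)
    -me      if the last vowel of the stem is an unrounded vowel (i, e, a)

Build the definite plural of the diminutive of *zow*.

The final sound of *zow* is /w/, which is a non-sibilant consonant, so the diminutive suffix is -ij, giving *zowij*.
The diminutive form *zowij* — final consonant /j/ (voiced) → -ge → *zowijge*.
The plural form *zowijge*: last vowel = /e/, an unrounded vowel → -me → *zowijgeme*.

zowijgeme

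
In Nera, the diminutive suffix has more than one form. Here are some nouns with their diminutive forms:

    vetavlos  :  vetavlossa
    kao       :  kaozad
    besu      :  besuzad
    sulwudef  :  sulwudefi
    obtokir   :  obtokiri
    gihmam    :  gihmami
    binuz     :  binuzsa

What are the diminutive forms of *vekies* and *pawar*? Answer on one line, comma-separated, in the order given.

vekiessa, pawari

The pattern is sibilance of the final sound: -sa when the stem ends in a sibilant (*vetavlos*, *binuz*); -i when the stem ends in a non-sibilant consonant (*sulwudef*, *obtokir*, *gihmam*); -zad when the stem ends in a vowel (*kao*, *besu*).
The final sound of *vekies* is /s/, which is a sibilant, so the suffix is -sa, giving *vekiessa*.
Since the final sound of *pawar* is /r/ (a non-sibilant consonant), it takes -i, giving *pawari*.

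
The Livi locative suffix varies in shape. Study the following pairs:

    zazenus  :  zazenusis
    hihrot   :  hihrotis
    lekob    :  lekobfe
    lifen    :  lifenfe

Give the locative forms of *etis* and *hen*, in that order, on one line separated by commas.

Looking at the final consonant of each stem: -is when the stem ends in a voiceless consonant (*zazenus*, *hihrot*); -fe when the stem ends in a voiced consonant (*lekob*, *lifen*).
*etis* — final consonant /s/ (voiceless) → -is → *etisis*.
Since the final consonant of *hen* is /n/ (voiced), it takes -fe, giving *henfe*.

etisis, henfe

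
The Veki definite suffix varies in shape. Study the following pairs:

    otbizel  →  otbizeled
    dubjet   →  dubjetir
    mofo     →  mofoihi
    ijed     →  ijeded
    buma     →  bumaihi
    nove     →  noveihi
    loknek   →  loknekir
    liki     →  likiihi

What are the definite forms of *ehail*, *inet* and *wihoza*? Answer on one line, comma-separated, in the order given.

The alternation tracks the final sound of the stem — -ir when the stem ends in a voiceless consonant (*dubjet*, *loknek*); -ed when the stem ends in a voiced consonant (*otbizel*, *ijed*); -ihi when the stem ends in a vowel (*mofo*, *buma*, *nove*, *liki*).
Since the final sound of *ehail* is /l/ (a voiced consonant), it takes -ed, giving *ehailed*.
Since the final sound of *inet* is /t/ (a voiceless consonant), it takes -ir, giving *inetir*.
*wihoza*: final sound = /a/, a vowel → -ihi → *wihozaihi*.

ehailed, inetir, wihozaihi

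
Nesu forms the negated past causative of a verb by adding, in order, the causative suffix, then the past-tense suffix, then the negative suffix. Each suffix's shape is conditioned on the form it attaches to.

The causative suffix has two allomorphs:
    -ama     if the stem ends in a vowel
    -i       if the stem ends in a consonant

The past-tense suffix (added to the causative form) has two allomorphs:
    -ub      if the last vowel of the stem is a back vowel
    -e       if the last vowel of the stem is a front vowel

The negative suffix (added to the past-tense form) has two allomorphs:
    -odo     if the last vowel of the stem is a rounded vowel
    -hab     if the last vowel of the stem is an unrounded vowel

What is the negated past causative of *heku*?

*heku*: final sound = /u/, a vowel → -ama → *hekuama*.
Since the last vowel of the causative form *hekuama* is /a/ (a back vowel), it takes -ub, giving *hekuamaub*.
The last vowel of the past-tense form *hekuamaub* is /u/, which is a rounded vowel, so the negative suffix is -odo, giving *hekuamaubodo*.

hekuamaubodo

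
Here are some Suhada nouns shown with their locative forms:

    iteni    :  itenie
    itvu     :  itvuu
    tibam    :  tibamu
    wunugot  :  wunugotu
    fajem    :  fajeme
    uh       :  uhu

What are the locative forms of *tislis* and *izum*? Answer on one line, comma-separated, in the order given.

The suffix is conditioned by the last vowel: -e when the last vowel of the stem is a front vowel (*iteni*, *fajem*); -u when the last vowel of the stem is a back vowel (*itvu*, *tibam*, *wunugot*, *uh*).
*tislis*: last vowel = /i/, a front vowel → -e → *tislise*.
The last vowel of *izum* is /u/, which is a back vowel, so the suffix is -u, giving *izumu*.

tislise, izumu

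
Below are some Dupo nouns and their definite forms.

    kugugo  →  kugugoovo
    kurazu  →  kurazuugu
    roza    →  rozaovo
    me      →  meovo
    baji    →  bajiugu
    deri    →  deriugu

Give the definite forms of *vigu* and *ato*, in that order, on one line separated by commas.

The alternation tracks the last vowel of the stem — -ugu when the last vowel of the stem is a high vowel (*kurazu*, *baji*, *deri*); -ovo when the last vowel of the stem is a non-high vowel (*kugugo*, *roza*, *me*).
Since the last vowel of *vigu* is /u/ (a high vowel), it takes -ugu, giving *viguugu*.
*ato*: last vowel = /o/, a non-high vowel → -ovo → *atoovo*.

viguugu, atoovo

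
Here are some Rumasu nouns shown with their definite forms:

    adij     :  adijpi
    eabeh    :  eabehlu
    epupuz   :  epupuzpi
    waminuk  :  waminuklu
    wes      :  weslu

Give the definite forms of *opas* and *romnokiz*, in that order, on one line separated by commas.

The pattern is voicing of the final consonant: -lu when the stem ends in a voiceless consonant (*eabeh*, *waminuk*, *wes*); -pi when the stem ends in a voiced consonant (*adij*, *epupuz*).
Since the final consonant of *opas* is /s/ (voiceless), it takes -lu, giving *opaslu*.
The final consonant of *romnokiz* is /z/, which is voiced, so the suffix is -pi, giving *romnokizpi*.

opaslu, romnokizpi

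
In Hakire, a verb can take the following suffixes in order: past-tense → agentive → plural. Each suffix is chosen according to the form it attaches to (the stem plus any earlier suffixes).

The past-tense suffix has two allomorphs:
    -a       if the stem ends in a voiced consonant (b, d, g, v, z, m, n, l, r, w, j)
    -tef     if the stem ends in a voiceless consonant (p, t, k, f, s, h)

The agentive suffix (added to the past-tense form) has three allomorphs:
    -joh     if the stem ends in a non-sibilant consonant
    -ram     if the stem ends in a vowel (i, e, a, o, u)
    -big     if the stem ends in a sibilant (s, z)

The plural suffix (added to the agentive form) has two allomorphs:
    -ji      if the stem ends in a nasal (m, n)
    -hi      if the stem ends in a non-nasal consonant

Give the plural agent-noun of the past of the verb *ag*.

agaramji

*ag*: final consonant = /g/, voiced → -a → *aga*.
The past-tense form *aga*: final sound = /a/, a vowel → -ram → *agaram*.
The final consonant of the agentive form *agaram* is /m/, which is a nasal, so the plural suffix is -ji, giving *agaramji*.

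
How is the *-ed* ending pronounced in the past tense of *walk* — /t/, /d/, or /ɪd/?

/t/

The stem *walk* ends in a voiceless consonant other than /t/.
The -ed suffix is realized as /ɪd/ after /t, d/; as /t/ after other voiceless consonants; and as /d/ after other voiced sounds.
So -ed on *walk* is pronounced /t/.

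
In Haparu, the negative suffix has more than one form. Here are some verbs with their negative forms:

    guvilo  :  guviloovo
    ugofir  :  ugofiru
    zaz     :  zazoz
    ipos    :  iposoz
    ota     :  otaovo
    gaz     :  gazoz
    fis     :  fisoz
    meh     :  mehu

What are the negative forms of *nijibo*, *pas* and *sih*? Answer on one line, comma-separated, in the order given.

The alternation tracks the final sound of the stem — -oz when the stem ends in a sibilant (*zaz*, *ipos*, *gaz*, *fis*); -u when the stem ends in a non-sibilant consonant (*ugofir*, *meh*); -ovo when the stem ends in a vowel (*guvilo*, *ota*).
Since the final sound of *nijibo* is /o/ (a vowel), it takes -ovo, giving *nijiboovo*.
Since the final sound of *pas* is /s/ (a sibilant), it takes -oz, giving *pasoz*.
The final sound of *sih* is /h/, which is a non-sibilant consonant, so the suffix is -u, giving *sihu*.

nijiboovo, pasoz, sihu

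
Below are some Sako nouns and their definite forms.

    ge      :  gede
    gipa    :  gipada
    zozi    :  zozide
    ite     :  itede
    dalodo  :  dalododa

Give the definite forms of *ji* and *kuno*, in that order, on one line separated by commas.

jide, kunoda

The suffix is conditioned by the last vowel: -de when the last vowel of the stem is a front vowel (*ge*, *zozi*, *ite*); -da when the last vowel of the stem is a back vowel (*gipa*, *dalodo*).
*ji*: last vowel = /i/, a front vowel → -de → *jide*.
Since the last vowel of *kuno* is /o/ (a back vowel), it takes -da, giving *kunoda*.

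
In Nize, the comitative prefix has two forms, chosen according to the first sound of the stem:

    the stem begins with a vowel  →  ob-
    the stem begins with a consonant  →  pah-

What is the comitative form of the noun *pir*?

pahpir

*pir* — first sound /p/ (a consonant) → pah- → *pahpir*.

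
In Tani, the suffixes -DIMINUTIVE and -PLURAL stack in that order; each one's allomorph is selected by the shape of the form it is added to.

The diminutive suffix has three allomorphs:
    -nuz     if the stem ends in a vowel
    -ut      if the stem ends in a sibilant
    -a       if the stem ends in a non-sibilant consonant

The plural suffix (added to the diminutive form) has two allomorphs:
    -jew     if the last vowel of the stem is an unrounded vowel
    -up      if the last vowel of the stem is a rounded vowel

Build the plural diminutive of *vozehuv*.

*vozehuv*: final sound = /v/, a non-sibilant consonant → -a → *vozehuva*.
The diminutive form *vozehuva* — last vowel /a/ (an unrounded vowel) → -jew → *vozehuvajew*.

vozehuvajew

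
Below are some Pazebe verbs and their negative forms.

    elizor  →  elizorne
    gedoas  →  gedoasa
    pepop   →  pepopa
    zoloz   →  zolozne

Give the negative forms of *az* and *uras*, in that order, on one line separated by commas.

Looking at the final consonant of each stem: -a when the stem ends in a voiceless consonant (*gedoas*, *pepop*); -ne when the stem ends in a voiced consonant (*elizor*, *zoloz*).
The final consonant of *az* is /z/, which is voiced, so the suffix is -ne, giving *azne*.
*uras*: final consonant = /s/, voiceless → -a → *urasa*.

azne, urasa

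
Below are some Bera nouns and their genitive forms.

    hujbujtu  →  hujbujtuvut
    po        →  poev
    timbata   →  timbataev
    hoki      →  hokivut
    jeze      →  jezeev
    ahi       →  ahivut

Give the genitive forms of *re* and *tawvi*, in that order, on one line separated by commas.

reev, tawvivut

Looking at the last vowel of each stem: -vut when the last vowel of the stem is a high vowel (*hujbujtu*, *hoki*, *ahi*); -ev when the last vowel of the stem is a non-high vowel (*po*, *timbata*, *jeze*).
*re* — last vowel /e/ (a non-high vowel) → -ev → *reev*.
*tawvi*: last vowel = /i/, a high vowel → -vut → *tawvivut*.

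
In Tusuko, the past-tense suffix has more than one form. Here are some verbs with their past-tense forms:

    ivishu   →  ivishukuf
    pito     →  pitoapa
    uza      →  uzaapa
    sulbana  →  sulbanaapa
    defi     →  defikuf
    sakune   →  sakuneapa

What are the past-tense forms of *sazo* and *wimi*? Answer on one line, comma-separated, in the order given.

The pattern is height harmony: -kuf when the last vowel of the stem is a high vowel (*ivishu*, *defi*); -apa when the last vowel of the stem is a non-high vowel (*pito*, *uza*, *sulbana*, *sakune*).
Since the last vowel of *sazo* is /o/ (a non-high vowel), it takes -apa, giving *sazoapa*.
Since the last vowel of *wimi* is /i/ (a high vowel), it takes -kuf, giving *wimikuf*.

sazoapa, wimikuf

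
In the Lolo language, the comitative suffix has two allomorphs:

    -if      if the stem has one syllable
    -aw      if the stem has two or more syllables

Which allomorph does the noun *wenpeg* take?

-aw

With 2 syllables, *wenpeg* takes -aw.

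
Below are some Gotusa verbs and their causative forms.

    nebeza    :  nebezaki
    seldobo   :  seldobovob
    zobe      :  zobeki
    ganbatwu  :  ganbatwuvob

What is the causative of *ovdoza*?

ovdozaki

Looking at the last vowel of each stem: -vob when the last vowel of the stem is a rounded vowel (*seldobo*, *ganbatwu*); -ki when the last vowel of the stem is an unrounded vowel (*nebeza*, *zobe*).
*ovdoza*: last vowel = /a/, an unrounded vowel → -ki → *ovdozaki*.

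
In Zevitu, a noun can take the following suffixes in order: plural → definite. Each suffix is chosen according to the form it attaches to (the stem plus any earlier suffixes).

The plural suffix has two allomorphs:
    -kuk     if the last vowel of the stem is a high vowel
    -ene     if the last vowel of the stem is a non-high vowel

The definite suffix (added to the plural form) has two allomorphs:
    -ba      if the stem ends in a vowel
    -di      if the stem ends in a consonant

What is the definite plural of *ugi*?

Since the last vowel of *ugi* is /i/ (a high vowel), it takes -kuk, giving *ugikuk*.
Since the final sound of the plural form *ugikuk* is /k/ (a consonant), it takes -di, giving *ugikukdi*.

ugikukdi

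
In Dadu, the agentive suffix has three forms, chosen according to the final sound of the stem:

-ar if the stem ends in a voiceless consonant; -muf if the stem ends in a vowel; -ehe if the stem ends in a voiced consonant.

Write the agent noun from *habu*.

habumuf

The final sound of *habu* is /u/, which is a vowel, so the suffix is -muf, giving *habumuf*.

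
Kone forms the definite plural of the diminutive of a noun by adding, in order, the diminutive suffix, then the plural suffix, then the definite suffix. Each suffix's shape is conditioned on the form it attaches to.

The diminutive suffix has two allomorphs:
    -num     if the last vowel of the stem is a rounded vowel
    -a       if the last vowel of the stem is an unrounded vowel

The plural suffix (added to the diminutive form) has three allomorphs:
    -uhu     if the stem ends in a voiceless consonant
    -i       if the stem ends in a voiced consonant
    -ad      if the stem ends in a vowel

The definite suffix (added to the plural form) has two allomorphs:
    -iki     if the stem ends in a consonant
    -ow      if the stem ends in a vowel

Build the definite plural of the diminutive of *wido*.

widonumiow

Since the last vowel of *wido* is /o/ (a rounded vowel), it takes -num, giving *widonum*.
The diminutive form *widonum* — final sound /m/ (a voiced consonant) → -i → *widonumi*.
The plural form *widonumi*: final sound = /i/, a vowel → -ow → *widonumiow*.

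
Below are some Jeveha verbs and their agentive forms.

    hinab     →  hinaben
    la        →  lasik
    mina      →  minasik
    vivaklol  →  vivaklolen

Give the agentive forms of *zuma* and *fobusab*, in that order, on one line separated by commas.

The suffix is conditioned by the final sound: -en when the stem ends in a consonant (*hinab*, *vivaklol*); -sik when the stem ends in a vowel (*la*, *mina*).
*zuma* — final sound /a/ (a vowel) → -sik → *zumasik*.
*fobusab* — final sound /b/ (a consonant) → -en → *fobusaben*.

zumasik, fobusaben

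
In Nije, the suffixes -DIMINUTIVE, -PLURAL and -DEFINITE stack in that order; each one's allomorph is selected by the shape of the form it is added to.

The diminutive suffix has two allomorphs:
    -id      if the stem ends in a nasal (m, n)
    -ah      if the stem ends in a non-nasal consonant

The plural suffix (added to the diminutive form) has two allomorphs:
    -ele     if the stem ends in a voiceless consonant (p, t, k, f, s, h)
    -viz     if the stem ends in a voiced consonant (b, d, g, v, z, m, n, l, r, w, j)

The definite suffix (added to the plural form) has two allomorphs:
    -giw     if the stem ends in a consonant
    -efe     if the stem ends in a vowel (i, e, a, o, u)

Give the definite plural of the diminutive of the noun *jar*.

The final consonant of *jar* is /r/, which is non-nasal, so the diminutive suffix is -ah, giving *jarah*.
The final consonant of the diminutive form *jarah* is /h/, which is voiceless, so the plural suffix is -ele, giving *jarahele*.
The final sound of the plural form *jarahele* is /e/, which is a vowel, so the definite suffix is -efe, giving *jaraheleefe*.

jaraheleefe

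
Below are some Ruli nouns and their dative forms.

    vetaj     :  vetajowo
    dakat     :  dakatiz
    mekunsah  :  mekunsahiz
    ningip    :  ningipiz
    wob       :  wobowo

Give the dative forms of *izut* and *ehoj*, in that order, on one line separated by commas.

izutiz, ehojowo

The suffix is conditioned by the final consonant: -iz when the stem ends in a voiceless consonant (*dakat*, *mekunsah*, *ningip*); -owo when the stem ends in a voiced consonant (*vetaj*, *wob*).
*izut* — final consonant /t/ (voiceless) → -iz → *izutiz*.
Since the final consonant of *ehoj* is /j/ (voiced), it takes -owo, giving *ehojowo*.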